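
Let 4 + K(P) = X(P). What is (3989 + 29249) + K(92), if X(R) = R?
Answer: 33326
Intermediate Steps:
K(P) = -4 + P
(3989 + 29249) + K(92) = (3989 + 29249) + (-4 + 92) = 33238 + 88 = 33326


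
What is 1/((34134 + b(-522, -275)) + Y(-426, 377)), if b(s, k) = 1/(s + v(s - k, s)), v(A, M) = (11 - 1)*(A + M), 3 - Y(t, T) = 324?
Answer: 8212/277672355 ≈ 2.9574e-5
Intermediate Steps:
Y(t, T) = -321 (Y(t, T) = 3 - 1*324 = 3 - 324 = -321)
v(A, M) = 10*A + 10*M (v(A, M) = 10*(A + M) = 10*A + 10*M)
b(s, k) = 1/(-10*k + 21*s) (b(s, k) = 1/(s + (10*(s - k) + 10*s)) = 1/(s + ((-10*k + 10*s) + 10*s)) = 1/(s + (-10*k + 20*s)) = 1/(-10*k + 21*s))
1/((34134 + b(-522, -275)) + Y(-426, 377)) = 1/((34134 + 1/(-10*(-275) + 21*(-522))) - 321) = 1/((34134 + 1/(2750 - 10962)) - 321) = 1/((34134 + 1/(-8212)) - 321) = 1/((34134 - 1/8212) - 321) = 1/(280308407/8212 - 321) = 1/(277672355/8212) = 8212/277672355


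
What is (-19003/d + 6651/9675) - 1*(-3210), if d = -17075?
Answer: 2358184116/734225 ≈ 3211.8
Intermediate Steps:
(-19003/d + 6651/9675) - 1*(-3210) = (-19003/(-17075) + 6651/9675) - 1*(-3210) = (-19003*(-1/17075) + 6651*(1/9675)) + 3210 = (19003/17075 + 739/1075) + 3210 = 1321866/734225 + 3210 = 2358184116/734225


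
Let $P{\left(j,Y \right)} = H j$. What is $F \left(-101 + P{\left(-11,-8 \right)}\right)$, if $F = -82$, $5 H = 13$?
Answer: $\frac{53136}{5} \approx 10627.0$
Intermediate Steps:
$H = \frac{13}{5}$ ($H = \frac{1}{5} \cdot 13 = \frac{13}{5} \approx 2.6$)
$P{\left(j,Y \right)} = \frac{13 j}{5}$
$F \left(-101 + P{\left(-11,-8 \right)}\right) = - 82 \left(-101 + \frac{13}{5} \left(-11\right)\right) = - 82 \left(-101 - \frac{143}{5}\right) = \left(-82\right) \left(- \frac{648}{5}\right) = \frac{53136}{5}$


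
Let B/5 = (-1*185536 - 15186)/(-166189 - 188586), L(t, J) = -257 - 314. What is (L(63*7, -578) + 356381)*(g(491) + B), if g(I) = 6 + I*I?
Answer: 52927600128858/617 ≈ 8.5782e+10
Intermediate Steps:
L(t, J) = -571
g(I) = 6 + I²
B = 200722/70955 (B = 5*((-1*185536 - 15186)/(-166189 - 188586)) = 5*((-185536 - 15186)/(-354775)) = 5*(-200722*(-1/354775)) = 5*(200722/354775) = 200722/70955 ≈ 2.8289)
(L(63*7, -578) + 356381)*(g(491) + B) = (-571 + 356381)*((6 + 491²) + 200722/70955) = 355810*((6 + 241081) + 200722/70955) = 355810*(241087 + 200722/70955) = 355810*(17106528807/70955) = 52927600128858/617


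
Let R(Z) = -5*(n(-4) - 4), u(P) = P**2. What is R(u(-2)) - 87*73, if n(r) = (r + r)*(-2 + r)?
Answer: -6571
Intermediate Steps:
n(r) = 2*r*(-2 + r) (n(r) = (2*r)*(-2 + r) = 2*r*(-2 + r))
R(Z) = -220 (R(Z) = -5*(2*(-4)*(-2 - 4) - 4) = -5*(2*(-4)*(-6) - 4) = -5*(48 - 4) = -5*44 = -220)
R(u(-2)) - 87*73 = -220 - 87*73 = -220 - 6351 = -6571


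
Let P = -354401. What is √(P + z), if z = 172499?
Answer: I*√181902 ≈ 426.5*I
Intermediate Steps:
√(P + z) = √(-354401 + 172499) = √(-181902) = I*√181902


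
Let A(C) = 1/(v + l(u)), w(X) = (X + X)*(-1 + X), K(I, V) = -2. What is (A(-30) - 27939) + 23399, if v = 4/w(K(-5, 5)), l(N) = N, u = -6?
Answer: -77183/17 ≈ -4540.2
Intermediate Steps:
w(X) = 2*X*(-1 + X) (w(X) = (2*X)*(-1 + X) = 2*X*(-1 + X))
v = ⅓ (v = 4/((2*(-2)*(-1 - 2))) = 4/((2*(-2)*(-3))) = 4/12 = 4*(1/12) = ⅓ ≈ 0.33333)
A(C) = -3/17 (A(C) = 1/(⅓ - 6) = 1/(-17/3) = -3/17)
(A(-30) - 27939) + 23399 = (-3/17 - 27939) + 23399 = -474966/17 + 23399 = -77183/17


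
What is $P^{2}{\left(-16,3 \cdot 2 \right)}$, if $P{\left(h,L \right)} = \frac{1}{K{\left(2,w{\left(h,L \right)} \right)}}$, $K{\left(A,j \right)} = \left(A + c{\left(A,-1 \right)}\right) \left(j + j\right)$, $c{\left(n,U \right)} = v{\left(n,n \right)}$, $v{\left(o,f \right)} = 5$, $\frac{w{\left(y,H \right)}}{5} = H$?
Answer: $\frac{1}{176400} \approx 5.6689 \cdot 10^{-6}$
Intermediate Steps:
$w{\left(y,H \right)} = 5 H$
$c{\left(n,U \right)} = 5$
$K{\left(A,j \right)} = 2 j \left(5 + A\right)$ ($K{\left(A,j \right)} = \left(A + 5\right) \left(j + j\right) = \left(5 + A\right) 2 j = 2 j \left(5 + A\right)$)
$P{\left(h,L \right)} = \frac{1}{70 L}$ ($P{\left(h,L \right)} = \frac{1}{2 \cdot 5 L \left(5 + 2\right)} = \frac{1}{2 \cdot 5 L 7} = \frac{1}{70 L}$)
$P^{2}{\left(-16,3 \cdot 2 \right)} = \left(\frac{1}{70 \cdot 3 \cdot 2}\right)^{2} = \left(\frac{1}{70 \cdot 6}\right)^{2} = \left(\frac{1}{70} \cdot \frac{1}{6}\right)^{2} = \left(\frac{1}{420}\right)^{2} = \frac{1}{176400}$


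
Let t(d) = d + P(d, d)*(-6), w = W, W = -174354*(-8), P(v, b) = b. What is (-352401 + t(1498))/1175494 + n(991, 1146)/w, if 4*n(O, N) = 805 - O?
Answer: -167347381261/546538882336 ≈ -0.30619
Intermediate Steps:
W = 1394832
n(O, N) = 805/4 - O/4 (n(O, N) = (805 - O)/4 = 805/4 - O/4)
w = 1394832
t(d) = -5*d (t(d) = d + d*(-6) = d - 6*d = -5*d)
(-352401 + t(1498))/1175494 + n(991, 1146)/w = (-352401 - 5*1498)/1175494 + (805/4 - ¼*991)/1394832 = (-352401 - 7490)*(1/1175494) + (805/4 - 991/4)*(1/1394832) = -359891*1/1175494 - 93/2*1/1394832 = -359891/1175494 - 31/929888 = -167347381261/546538882336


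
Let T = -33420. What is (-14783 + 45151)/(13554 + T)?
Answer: -15184/9933 ≈ -1.5286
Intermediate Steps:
(-14783 + 45151)/(13554 + T) = (-14783 + 45151)/(13554 - 33420) = 30368/(-19866) = 30368*(-1/19866) = -15184/9933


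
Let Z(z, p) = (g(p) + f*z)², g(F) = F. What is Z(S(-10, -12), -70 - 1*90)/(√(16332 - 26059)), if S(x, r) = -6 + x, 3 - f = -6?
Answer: -92416*I*√9727/9727 ≈ -937.04*I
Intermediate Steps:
f = 9 (f = 3 - 1*(-6) = 3 + 6 = 9)
Z(z, p) = (p + 9*z)²
Z(S(-10, -12), -70 - 1*90)/(√(16332 - 26059)) = ((-70 - 1*90) + 9*(-6 - 10))²/(√(16332 - 26059)) = ((-70 - 90) + 9*(-16))²/(√(-9727)) = (-160 - 144)²/((I*√9727)) = (-304)²*(-I*√9727/9727) = 92416*(-I*√9727/9727) = -92416*I*√9727/9727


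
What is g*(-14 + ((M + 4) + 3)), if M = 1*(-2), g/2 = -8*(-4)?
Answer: -576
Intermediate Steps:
g = 64 (g = 2*(-8*(-4)) = 2*32 = 64)
M = -2
g*(-14 + ((M + 4) + 3)) = 64*(-14 + ((-2 + 4) + 3)) = 64*(-14 + (2 + 3)) = 64*(-14 + 5) = 64*(-9) = -576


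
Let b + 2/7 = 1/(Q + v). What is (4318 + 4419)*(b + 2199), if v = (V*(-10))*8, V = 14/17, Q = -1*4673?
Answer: 10833130644984/563927 ≈ 1.9210e+7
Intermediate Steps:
Q = -4673
V = 14/17 (V = 14*(1/17) = 14/17 ≈ 0.82353)
v = -1120/17 (v = ((14/17)*(-10))*8 = -140/17*8 = -1120/17 ≈ -65.882)
b = -161241/563927 (b = -2/7 + 1/(-4673 - 1120/17) = -2/7 + 1/(-80561/17) = -2/7 - 17/80561 = -161241/563927 ≈ -0.28593)
(4318 + 4419)*(b + 2199) = (4318 + 4419)*(-161241/563927 + 2199) = 8737*(1239914232/563927) = 10833130644984/563927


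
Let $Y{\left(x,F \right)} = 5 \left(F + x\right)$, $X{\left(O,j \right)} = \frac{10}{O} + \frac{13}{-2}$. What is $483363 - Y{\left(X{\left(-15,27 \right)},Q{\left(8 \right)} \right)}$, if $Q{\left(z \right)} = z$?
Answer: $\frac{2900153}{6} \approx 4.8336 \cdot 10^{5}$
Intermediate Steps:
$X{\left(O,j \right)} = - \frac{13}{2} + \frac{10}{O}$ ($X{\left(O,j \right)} = \frac{10}{O} + 13 \left(- \frac{1}{2}\right) = \frac{10}{O} - \frac{13}{2} = - \frac{13}{2} + \frac{10}{O}$)
$Y{\left(x,F \right)} = 5 F + 5 x$
$483363 - Y{\left(X{\left(-15,27 \right)},Q{\left(8 \right)} \right)} = 483363 - \left(5 \cdot 8 + 5 \left(- \frac{13}{2} + \frac{10}{-15}\right)\right) = 483363 - \left(40 + 5 \left(- \frac{13}{2} + 10 \left(- \frac{1}{15}\right)\right)\right) = 483363 - \left(40 + 5 \left(- \frac{13}{2} - \frac{2}{3}\right)\right) = 483363 - \left(40 + 5 \left(- \frac{43}{6}\right)\right) = 483363 - \left(40 - \frac{215}{6}\right) = 483363 - \frac{25}{6} = \frac{2900153}{6}$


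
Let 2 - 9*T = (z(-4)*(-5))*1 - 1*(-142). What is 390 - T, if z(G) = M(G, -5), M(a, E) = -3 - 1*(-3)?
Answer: 3650/9 ≈ 405.56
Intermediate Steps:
M(a, E) = 0 (M(a, E) = -3 + 3 = 0)
z(G) = 0
T = -140/9 (T = 2/9 - ((0*(-5))*1 - 1*(-142))/9 = 2/9 - (0*1 + 142)/9 = 2/9 - (0 + 142)/9 = 2/9 - ⅑*142 = 2/9 - 142/9 = -140/9 ≈ -15.556)
390 - T = 390 - 1*(-140/9) = 390 + 140/9 = 3650/9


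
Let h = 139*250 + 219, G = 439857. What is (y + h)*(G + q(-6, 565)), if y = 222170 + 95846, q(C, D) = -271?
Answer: 155167264210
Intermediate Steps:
h = 34969 (h = 34750 + 219 = 34969)
y = 318016
(y + h)*(G + q(-6, 565)) = (318016 + 34969)*(439857 - 271) = 352985*439586 = 155167264210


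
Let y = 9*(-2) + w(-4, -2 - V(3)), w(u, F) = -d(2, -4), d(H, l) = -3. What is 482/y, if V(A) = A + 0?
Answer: -482/15 ≈ -32.133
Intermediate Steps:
V(A) = A
w(u, F) = 3 (w(u, F) = -1*(-3) = 3)
y = -15 (y = 9*(-2) + 3 = -18 + 3 = -15)
482/y = 482/(-15) = 482*(-1/15) = -482/15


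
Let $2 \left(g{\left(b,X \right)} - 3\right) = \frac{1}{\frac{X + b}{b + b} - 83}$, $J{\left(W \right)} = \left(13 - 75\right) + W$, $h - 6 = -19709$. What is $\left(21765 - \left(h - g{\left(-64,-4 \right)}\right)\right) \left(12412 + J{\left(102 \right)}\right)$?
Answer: $\frac{1362771198756}{2639} \approx 5.164 \cdot 10^{8}$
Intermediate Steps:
$h = -19703$ ($h = 6 - 19709 = -19703$)
$J{\left(W \right)} = -62 + W$
$g{\left(b,X \right)} = 3 + \frac{1}{2 \left(-83 + \frac{X + b}{2 b}\right)}$ ($g{\left(b,X \right)} = 3 + \frac{1}{2 \left(\frac{X + b}{b + b} - 83\right)} = 3 + \frac{1}{2 \left(\frac{X + b}{2 b} - 83\right)} = 3 + \frac{1}{2 \left(-83 + \frac{X + b}{2 b}\right)}$)
$\left(21765 - \left(h - g{\left(-64,-4 \right)}\right)\right) \left(12412 + J{\left(102 \right)}\right) = \left(21765 + \left(\frac{\left(-494\right) \left(-64\right) + 3 \left(-4\right)}{-4 - -10560} - -19703\right)\right) \left(12412 + \left(-62 + 102\right)\right) = \left(21765 + \left(\frac{31616 - 12}{-4 + 10560} + 19703\right)\right) \left(12412 + 40\right) = \left(21765 + \left(\frac{1}{10556} \cdot 31604 + 19703\right)\right) 12452 = \left(21765 + \left(\frac{7901}{2639} + 19703\right)\right) 12452 = \left(21765 + \frac{52004118}{2639}\right) 12452 = \frac{109441953}{2639} \cdot 12452 = \frac{1362771198756}{2639}$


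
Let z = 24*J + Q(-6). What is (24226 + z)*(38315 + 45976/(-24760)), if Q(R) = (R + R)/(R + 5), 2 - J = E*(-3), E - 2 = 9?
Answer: 2973728625884/3095 ≈ 9.6082e+8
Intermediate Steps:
E = 11 (E = 2 + 9 = 11)
J = 35 (J = 2 - 11*(-3) = 2 - 1*(-33) = 2 + 33 = 35)
Q(R) = 2*R/(5 + R) (Q(R) = (2*R)/(5 + R) = 2*R/(5 + R))
z = 852 (z = 24*35 + 2*(-6)/(5 - 6) = 840 + 2*(-6)/(-1) = 840 + 2*(-6)*(-1) = 840 + 12 = 852)
(24226 + z)*(38315 + 45976/(-24760)) = (24226 + 852)*(38315 + 45976/(-24760)) = 25078*(38315 + 45976*(-1/24760)) = 25078*(38315 - 5747/3095) = 25078*(118579178/3095) = 2973728625884/3095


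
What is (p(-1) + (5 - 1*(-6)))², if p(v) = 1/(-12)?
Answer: 17161/144 ≈ 119.17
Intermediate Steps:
p(v) = -1/12
(p(-1) + (5 - 1*(-6)))² = (-1/12 + (5 - 1*(-6)))² = (-1/12 + (5 + 6))² = (-1/12 + 11)² = (131/12)² = 17161/144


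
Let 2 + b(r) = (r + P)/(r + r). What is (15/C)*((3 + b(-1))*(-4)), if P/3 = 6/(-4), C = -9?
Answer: 25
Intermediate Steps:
P = -9/2 (P = 3*(6/(-4)) = 3*(6*(-¼)) = 3*(-3/2) = -9/2 ≈ -4.5000)
b(r) = -2 + (-9/2 + r)/(2*r) (b(r) = -2 + (r - 9/2)/(r + r) = -2 + (-9/2 + r)/((2*r)) = -2 + (-9/2 + r)*(1/(2*r)) = -2 + (-9/2 + r)/(2*r))
(15/C)*((3 + b(-1))*(-4)) = (15/(-9))*((3 + (¾)*(-3 - 2*(-1))/(-1))*(-4)) = (15*(-⅑))*((3 + (¾)*(-1)*(-3 + 2))*(-4)) = -5*(3 + (¾)*(-1)*(-1))*(-4)/3 = -5*(3 + ¾)*(-4)/3 = -25*(-4)/4 = -5/3*(-15) = 25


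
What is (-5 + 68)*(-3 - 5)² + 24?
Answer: 4056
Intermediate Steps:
(-5 + 68)*(-3 - 5)² + 24 = 63*(-8)² + 24 = 63*64 + 24 = 4032 + 24 = 4056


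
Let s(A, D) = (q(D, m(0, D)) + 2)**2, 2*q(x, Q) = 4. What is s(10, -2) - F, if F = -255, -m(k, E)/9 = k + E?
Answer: 271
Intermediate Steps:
m(k, E) = -9*E - 9*k (m(k, E) = -9*(k + E) = -9*(E + k) = -9*E - 9*k)
q(x, Q) = 2 (q(x, Q) = (1/2)*4 = 2)
s(A, D) = 16 (s(A, D) = (2 + 2)**2 = 4**2 = 16)
s(10, -2) - F = 16 - 1*(-255) = 16 + 255 = 271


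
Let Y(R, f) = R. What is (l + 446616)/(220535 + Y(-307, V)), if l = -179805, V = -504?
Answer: 266811/220228 ≈ 1.2115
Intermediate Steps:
(l + 446616)/(220535 + Y(-307, V)) = (-179805 + 446616)/(220535 - 307) = 266811/220228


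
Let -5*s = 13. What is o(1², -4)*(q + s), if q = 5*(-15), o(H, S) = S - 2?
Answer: 2328/5 ≈ 465.60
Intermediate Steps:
s = -13/5 (s = -⅕*13 = -13/5 ≈ -2.6000)
o(H, S) = -2 + S
q = -75
o(1², -4)*(q + s) = (-2 - 4)*(-75 - 13/5) = -6*(-388/5) = 2328/5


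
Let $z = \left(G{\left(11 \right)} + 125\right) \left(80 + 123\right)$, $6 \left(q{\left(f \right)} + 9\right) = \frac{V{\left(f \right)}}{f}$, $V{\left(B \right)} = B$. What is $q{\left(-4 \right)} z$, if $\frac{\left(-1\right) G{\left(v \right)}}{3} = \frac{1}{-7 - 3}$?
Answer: $- \frac{13481027}{60} \approx -2.2468 \cdot 10^{5}$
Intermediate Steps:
$G{\left(v \right)} = \frac{3}{10}$ ($G{\left(v \right)} = - \frac{3}{-7 - 3} = - \frac{3}{-10} = \left(-3\right) \left(- \frac{1}{10}\right) = \frac{3}{10}$)
$q{\left(f \right)} = - \frac{53}{6}$ ($q{\left(f \right)} = -9 + \frac{f \frac{1}{f}}{6} = -9 + \frac{1}{6} \cdot 1 = -9 + \frac{1}{6} = - \frac{53}{6}$)
$z = \frac{254359}{10}$ ($z = \left(\frac{3}{10} + 125\right) \left(80 + 123\right) = \frac{1253}{10} \cdot 203 = \frac{254359}{10} \approx 25436.0$)
$q{\left(-4 \right)} z = \left(- \frac{53}{6}\right) \frac{254359}{10} = - \frac{13481027}{60}$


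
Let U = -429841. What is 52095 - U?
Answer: 481936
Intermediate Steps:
52095 - U = 52095 - 1*(-429841) = 52095 + 429841 = 481936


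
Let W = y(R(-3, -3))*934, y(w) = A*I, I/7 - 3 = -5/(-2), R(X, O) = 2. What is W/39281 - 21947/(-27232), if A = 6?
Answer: 612501185/97245472 ≈ 6.2985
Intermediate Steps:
I = 77/2 (I = 21 + 7*(-5/(-2)) = 21 + 7*(-5*(-½)) = 21 + 7*(5/2) = 21 + 35/2 = 77/2 ≈ 38.500)
y(w) = 231 (y(w) = 6*(77/2) = 231)
W = 215754 (W = 231*934 = 215754)
W/39281 - 21947/(-27232) = 215754/39281 - 21947/(-27232) = 215754*(1/39281) - 21947*(-1/27232) = 19614/3571 + 21947/27232 = 612501185/97245472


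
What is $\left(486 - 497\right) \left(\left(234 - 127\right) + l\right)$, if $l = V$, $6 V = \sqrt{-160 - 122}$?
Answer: $-1177 - \frac{11 i \sqrt{282}}{6} \approx -1177.0 - 30.787 i$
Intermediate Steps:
$V = \frac{i \sqrt{282}}{6}$ ($V = \frac{\sqrt{-160 - 122}}{6} = \frac{\sqrt{-282}}{6} = \frac{i \sqrt{282}}{6} \approx 2.7988 i$)
$l = \frac{i \sqrt{282}}{6} \approx 2.7988 i$
$\left(486 - 497\right) \left(\left(234 - 127\right) + l\right) = \left(486 - 497\right) \left(\left(234 - 127\right) + \frac{i \sqrt{282}}{6}\right) = - 11 \left(107 + \frac{i \sqrt{282}}{6}\right) = -1177 - \frac{11 i \sqrt{282}}{6}$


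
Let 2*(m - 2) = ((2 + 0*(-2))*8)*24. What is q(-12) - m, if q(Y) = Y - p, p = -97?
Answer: -109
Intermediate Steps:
m = 194 (m = 2 + (((2 + 0*(-2))*8)*24)/2 = 2 + (((2 + 0)*8)*24)/2 = 2 + ((2*8)*24)/2 = 2 + (16*24)/2 = 2 + (½)*384 = 2 + 192 = 194)
q(Y) = 97 + Y (q(Y) = Y - 1*(-97) = Y + 97 = 97 + Y)
q(-12) - m = (97 - 12) - 1*194 = 85 - 194 = -109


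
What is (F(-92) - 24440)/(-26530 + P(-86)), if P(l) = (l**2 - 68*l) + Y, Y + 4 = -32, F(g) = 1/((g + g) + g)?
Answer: 6745441/3676872 ≈ 1.8346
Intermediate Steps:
F(g) = 1/(3*g) (F(g) = 1/(2*g + g) = 1/(3*g))
Y = -36 (Y = -4 - 32 = -36)
P(l) = -36 + l**2 - 68*l (P(l) = (l**2 - 68*l) - 36 = -36 + l**2 - 68*l)
(F(-92) - 24440)/(-26530 + P(-86)) = ((1/3)/(-92) - 24440)/(-26530 + (-36 + (-86)**2 - 68*(-86))) = ((1/3)*(-1/92) - 24440)/(-26530 + (-36 + 7396 + 5848)) = (-1/276 - 24440)/(-26530 + 13208) = -6745441/276/(-13322) = -6745441/276*(-1/13322) = 6745441/3676872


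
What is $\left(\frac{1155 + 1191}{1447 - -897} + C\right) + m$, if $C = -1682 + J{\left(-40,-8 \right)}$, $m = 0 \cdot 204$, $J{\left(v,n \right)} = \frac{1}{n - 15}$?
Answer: $- \frac{45314185}{26956} \approx -1681.0$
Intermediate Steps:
$J{\left(v,n \right)} = \frac{1}{-15 + n}$
$m = 0$
$C = - \frac{38687}{23}$ ($C = -1682 + \frac{1}{-15 - 8} = -1682 + \frac{1}{-23} = -1682 - \frac{1}{23} = - \frac{38687}{23} \approx -1682.0$)
$\left(\frac{1155 + 1191}{1447 - -897} + C\right) + m = \left(\frac{1155 + 1191}{1447 - -897} - \frac{38687}{23}\right) + 0 = \left(\frac{2346}{1447 + 897} - \frac{38687}{23}\right) + 0 = \left(\frac{2346}{2344} - \frac{38687}{23}\right) + 0 = \left(2346 \cdot \frac{1}{2344} - \frac{38687}{23}\right) + 0 = \left(\frac{1173}{1172} - \frac{38687}{23}\right) + 0 = - \frac{45314185}{26956} + 0 = - \frac{45314185}{26956}$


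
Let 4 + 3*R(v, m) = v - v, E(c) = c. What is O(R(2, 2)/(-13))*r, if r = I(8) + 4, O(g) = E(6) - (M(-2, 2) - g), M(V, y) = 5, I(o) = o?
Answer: 172/13 ≈ 13.231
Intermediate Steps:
R(v, m) = -4/3 (R(v, m) = -4/3 + (v - v)/3 = -4/3 + (1/3)*0 = -4/3 + 0 = -4/3)
O(g) = 1 + g (O(g) = 6 - (5 - g) = 6 + (-5 + g) = 1 + g)
r = 12 (r = 8 + 4 = 12)
O(R(2, 2)/(-13))*r = (1 - 4/3/(-13))*12 = (1 - 4/3*(-1/13))*12 = (1 + 4/39)*12 = (43/39)*12 = 172/13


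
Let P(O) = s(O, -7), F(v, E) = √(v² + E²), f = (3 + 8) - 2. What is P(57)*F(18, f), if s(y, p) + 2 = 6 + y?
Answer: 549*√5 ≈ 1227.6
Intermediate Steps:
f = 9 (f = 11 - 2 = 9)
F(v, E) = √(E² + v²)
s(y, p) = 4 + y (s(y, p) = -2 + (6 + y) = 4 + y)
P(O) = 4 + O
P(57)*F(18, f) = (4 + 57)*√(9² + 18²) = 61*√(81 + 324) = 61*√405 = 61*(9*√5) = 549*√5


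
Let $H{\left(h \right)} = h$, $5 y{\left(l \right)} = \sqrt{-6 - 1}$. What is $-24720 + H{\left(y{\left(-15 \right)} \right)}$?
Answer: $-24720 + \frac{i \sqrt{7}}{5} \approx -24720.0 + 0.52915 i$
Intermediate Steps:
$y{\left(l \right)} = \frac{i \sqrt{7}}{5}$ ($y{\left(l \right)} = \frac{\sqrt{-6 - 1}}{5} = \frac{\sqrt{-7}}{5} = \frac{i \sqrt{7}}{5}$)
$-24720 + H{\left(y{\left(-15 \right)} \right)} = -24720 + \frac{i \sqrt{7}}{5}$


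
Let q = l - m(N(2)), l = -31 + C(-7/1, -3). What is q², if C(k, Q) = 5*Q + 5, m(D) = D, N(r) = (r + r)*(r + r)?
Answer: 3249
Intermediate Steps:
N(r) = 4*r² (N(r) = (2*r)*(2*r) = 4*r²)
C(k, Q) = 5 + 5*Q
l = -41 (l = -31 + (5 + 5*(-3)) = -31 + (5 - 15) = -31 - 10 = -41)
q = -57 (q = -41 - 4*2² = -41 - 4*4 = -41 - 1*16 = -41 - 16 = -57)
q² = (-57)² = 3249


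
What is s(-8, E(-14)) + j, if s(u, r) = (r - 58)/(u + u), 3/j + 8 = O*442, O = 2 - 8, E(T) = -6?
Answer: 10637/2660 ≈ 3.9989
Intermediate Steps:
O = -6
j = -3/2660 (j = 3/(-8 - 6*442) = 3/(-8 - 2652) = 3/(-2660) = 3*(-1/2660) = -3/2660 ≈ -0.0011278)
s(u, r) = (-58 + r)/(2*u) (s(u, r) = (-58 + r)/((2*u)) = (-58 + r)*(1/(2*u)) = (-58 + r)/(2*u))
s(-8, E(-14)) + j = (½)*(-58 - 6)/(-8) - 3/2660 = (½)*(-⅛)*(-64) - 3/2660 = 4 - 3/2660 = 10637/2660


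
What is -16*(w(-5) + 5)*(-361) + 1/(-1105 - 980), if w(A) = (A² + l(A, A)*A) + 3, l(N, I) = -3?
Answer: 578062079/2085 ≈ 2.7725e+5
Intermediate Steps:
w(A) = 3 + A² - 3*A (w(A) = (A² - 3*A) + 3 = 3 + A² - 3*A)
-16*(w(-5) + 5)*(-361) + 1/(-1105 - 980) = -16*((3 + (-5)² - 3*(-5)) + 5)*(-361) + 1/(-1105 - 980) = -16*((3 + 25 + 15) + 5)*(-361) + 1/(-2085) = -16*(43 + 5)*(-361) - 1/2085 = -16*48*(-361) - 1/2085 = -768*(-361) - 1/2085 = 277248 - 1/2085 = 578062079/2085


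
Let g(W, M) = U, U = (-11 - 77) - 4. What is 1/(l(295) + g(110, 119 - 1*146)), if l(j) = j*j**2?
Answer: 1/25672283 ≈ 3.8953e-8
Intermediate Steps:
l(j) = j**3
U = -92 (U = -88 - 4 = -92)
g(W, M) = -92
1/(l(295) + g(110, 119 - 1*146)) = 1/(295**3 - 92) = 1/(25672375 - 92) = 1/25672283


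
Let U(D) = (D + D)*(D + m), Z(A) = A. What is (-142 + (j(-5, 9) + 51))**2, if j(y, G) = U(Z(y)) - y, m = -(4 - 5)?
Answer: 2116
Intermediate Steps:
m = 1 (m = -1*(-1) = 1)
U(D) = 2*D*(1 + D) (U(D) = (D + D)*(D + 1) = (2*D)*(1 + D) = 2*D*(1 + D))
j(y, G) = -y + 2*y*(1 + y) (j(y, G) = 2*y*(1 + y) - y = -y + 2*y*(1 + y))
(-142 + (j(-5, 9) + 51))**2 = (-142 + (-5*(1 + 2*(-5)) + 51))**2 = (-142 + (-5*(1 - 10) + 51))**2 = (-142 + (-5*(-9) + 51))**2 = (-142 + (45 + 51))**2 = (-142 + 96)**2 = (-46)**2 = 2116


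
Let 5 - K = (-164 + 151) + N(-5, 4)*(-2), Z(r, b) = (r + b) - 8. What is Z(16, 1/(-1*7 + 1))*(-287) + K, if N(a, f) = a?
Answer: -13441/6 ≈ -2240.2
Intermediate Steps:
Z(r, b) = -8 + b + r (Z(r, b) = (b + r) - 8 = -8 + b + r)
K = 8 (K = 5 - ((-164 + 151) - 5*(-2)) = 5 - (-13 + 10) = 5 - 1*(-3) = 5 + 3 = 8)
Z(16, 1/(-1*7 + 1))*(-287) + K = (-8 + 1/(-1*7 + 1) + 16)*(-287) + 8 = (-8 + 1/(-7 + 1) + 16)*(-287) + 8 = (-8 + 1/(-6) + 16)*(-287) + 8 = (-8 - 1/6 + 16)*(-287) + 8 = (47/6)*(-287) + 8 = -13489/6 + 8 = -13441/6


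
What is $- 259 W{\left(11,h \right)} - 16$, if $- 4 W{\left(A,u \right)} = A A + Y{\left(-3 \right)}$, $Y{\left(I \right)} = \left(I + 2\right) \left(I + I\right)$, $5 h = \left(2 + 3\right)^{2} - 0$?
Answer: $\frac{32829}{4} \approx 8207.3$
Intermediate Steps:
$h = 5$ ($h = \frac{\left(2 + 3\right)^{2} - 0}{5} = \frac{5^{2} + 0}{5} = \frac{25 + 0}{5} = \frac{1}{5} \cdot 25 = 5$)
$Y{\left(I \right)} = 2 I \left(2 + I\right)$ ($Y{\left(I \right)} = \left(2 + I\right) 2 I = 2 I \left(2 + I\right)$)
$W{\left(A,u \right)} = - \frac{3}{2} - \frac{A^{2}}{4}$ ($W{\left(A,u \right)} = - \frac{A A + 2 \left(-3\right) \left(2 - 3\right)}{4} = - \frac{A^{2} + 2 \left(-3\right) \left(-1\right)}{4} = - \frac{A^{2} + 6}{4} = - \frac{6 + A^{2}}{4} = - \frac{3}{2} - \frac{A^{2}}{4}$)
$- 259 W{\left(11,h \right)} - 16 = - 259 \left(- \frac{3}{2} - \frac{11^{2}}{4}\right) - 16 = - 259 \left(- \frac{3}{2} - \frac{121}{4}\right) - 16 = \left(-259\right) \left(- \frac{127}{4}\right) - 16 = \frac{32893}{4} - 16 = \frac{32829}{4}$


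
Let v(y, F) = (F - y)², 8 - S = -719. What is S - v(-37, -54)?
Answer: 438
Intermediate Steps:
S = 727 (S = 8 - 1*(-719) = 8 + 719 = 727)
S - v(-37, -54) = 727 - (-54 - 1*(-37))² = 727 - (-54 + 37)² = 727 - 1*(-17)² = 727 - 1*289 = 727 - 289 = 438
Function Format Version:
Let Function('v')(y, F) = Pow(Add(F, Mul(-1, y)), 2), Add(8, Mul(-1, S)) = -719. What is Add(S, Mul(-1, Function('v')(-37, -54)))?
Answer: 438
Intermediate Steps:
S = 727 (S = Add(8, Mul(-1, -719)) = Add(8, 719) = 727)
Add(S, Mul(-1, Function('v')(-37, -54))) = Add(727, Mul(-1, Pow(Add(-54, Mul(-1, -37)), 2))) = Add(727, Mul(-1, Pow(Add(-54, 37), 2))) = Add(727, Mul(-1, Pow(-17, 2))) = Add(727, Mul(-1, 289)) = Add(727, -289) = 438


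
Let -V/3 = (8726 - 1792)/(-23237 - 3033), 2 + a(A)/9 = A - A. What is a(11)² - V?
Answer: 4245339/13135 ≈ 323.21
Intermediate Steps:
a(A) = -18 (a(A) = -18 + 9*(A - A) = -18 + 9*0 = -18 + 0 = -18)
V = 10401/13135 (V = -3*(8726 - 1792)/(-23237 - 3033) = -20802/(-26270) = -20802*(-1)/26270 = -3*(-3467/13135) = 10401/13135 ≈ 0.79185)
a(11)² - V = (-18)² - 1*10401/13135 = 324 - 10401/13135 = 4245339/13135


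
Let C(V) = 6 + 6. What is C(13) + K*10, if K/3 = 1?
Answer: 42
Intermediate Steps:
C(V) = 12
K = 3 (K = 3*1 = 3)
C(13) + K*10 = 12 + 3*10 = 12 + 30 = 42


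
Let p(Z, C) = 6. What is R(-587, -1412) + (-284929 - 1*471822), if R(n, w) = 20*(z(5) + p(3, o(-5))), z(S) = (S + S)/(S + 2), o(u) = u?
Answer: -5296217/7 ≈ -7.5660e+5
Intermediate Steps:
z(S) = 2*S/(2 + S) (z(S) = (2*S)/(2 + S) = 2*S/(2 + S))
R(n, w) = 1040/7 (R(n, w) = 20*(2*5/(2 + 5) + 6) = 20*(2*5/7 + 6) = 20*(2*5*(⅐) + 6) = 20*(10/7 + 6) = 20*(52/7) = 1040/7)
R(-587, -1412) + (-284929 - 1*471822) = 1040/7 + (-284929 - 1*471822) = 1040/7 + (-284929 - 471822) = 1040/7 - 756751 = -5296217/7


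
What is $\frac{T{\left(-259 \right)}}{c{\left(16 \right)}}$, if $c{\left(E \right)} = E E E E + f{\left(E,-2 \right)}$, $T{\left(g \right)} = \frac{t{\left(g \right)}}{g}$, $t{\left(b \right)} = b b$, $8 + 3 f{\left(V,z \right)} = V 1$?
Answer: $- \frac{111}{28088} \approx -0.0039519$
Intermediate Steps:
$f{\left(V,z \right)} = - \frac{8}{3} + \frac{V}{3}$ ($f{\left(V,z \right)} = - \frac{8}{3} + \frac{V 1}{3} = - \frac{8}{3} + \frac{V}{3}$)
$t{\left(b \right)} = b^{2}$
$T{\left(g \right)} = g$ ($T{\left(g \right)} = \frac{g^{2}}{g} = g$)
$c{\left(E \right)} = - \frac{8}{3} + E^{4} + \frac{E}{3}$ ($c{\left(E \right)} = E E E E + \left(- \frac{8}{3} + \frac{E}{3}\right) = E^{2} E E + \left(- \frac{8}{3} + \frac{E}{3}\right) = E^{3} E + \left(- \frac{8}{3} + \frac{E}{3}\right) = E^{4} + \left(- \frac{8}{3} + \frac{E}{3}\right) = - \frac{8}{3} + E^{4} + \frac{E}{3}$)
$\frac{T{\left(-259 \right)}}{c{\left(16 \right)}} = - \frac{259}{- \frac{8}{3} + 16^{4} + \frac{1}{3} \cdot 16} = - \frac{259}{- \frac{8}{3} + 65536 + \frac{16}{3}} = - \frac{259}{\frac{196616}{3}} = \left(-259\right) \frac{3}{196616} = - \frac{111}{28088}$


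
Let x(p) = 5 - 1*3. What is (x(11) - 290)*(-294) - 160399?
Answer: -75727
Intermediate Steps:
x(p) = 2 (x(p) = 5 - 3 = 2)
(x(11) - 290)*(-294) - 160399 = (2 - 290)*(-294) - 160399 = -288*(-294) - 160399 = 84672 - 160399 = -75727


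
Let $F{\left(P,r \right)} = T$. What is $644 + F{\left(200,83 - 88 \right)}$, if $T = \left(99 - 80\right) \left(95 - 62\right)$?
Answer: $1271$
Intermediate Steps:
$T = 627$ ($T = 19 \cdot 33 = 627$)
$F{\left(P,r \right)} = 627$
$644 + F{\left(200,83 - 88 \right)} = 644 + 627 = 1271$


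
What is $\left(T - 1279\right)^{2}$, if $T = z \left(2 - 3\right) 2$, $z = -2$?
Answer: $1625625$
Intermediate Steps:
$T = 4$ ($T = - 2 \left(2 - 3\right) 2 = \left(-2\right) \left(-1\right) 2 = 2 \cdot 2 = 4$)
$\left(T - 1279\right)^{2} = \left(4 - 1279\right)^{2} = \left(-1275\right)^{2} = 1625625$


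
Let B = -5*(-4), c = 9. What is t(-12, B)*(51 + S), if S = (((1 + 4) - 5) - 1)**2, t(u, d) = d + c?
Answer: 1508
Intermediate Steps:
B = 20
t(u, d) = 9 + d (t(u, d) = d + 9 = 9 + d)
S = 1 (S = ((5 - 5) - 1)**2 = (0 - 1)**2 = (-1)**2 = 1)
t(-12, B)*(51 + S) = (9 + 20)*(51 + 1) = 29*52 = 1508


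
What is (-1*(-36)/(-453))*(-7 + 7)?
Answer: 0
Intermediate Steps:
(-1*(-36)/(-453))*(-7 + 7) = (36*(-1/453))*0 = -12/151*0 = 0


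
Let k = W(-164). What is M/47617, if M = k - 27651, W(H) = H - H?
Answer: -27651/47617 ≈ -0.58070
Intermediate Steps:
W(H) = 0
k = 0
M = -27651 (M = 0 - 27651 = -27651)
M/47617 = -27651/47617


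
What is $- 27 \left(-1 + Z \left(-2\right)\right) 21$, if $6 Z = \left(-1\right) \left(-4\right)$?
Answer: $1323$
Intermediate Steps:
$Z = \frac{2}{3}$ ($Z = \frac{\left(-1\right) \left(-4\right)}{6} = \frac{1}{6} \cdot 4 = \frac{2}{3} \approx 0.66667$)
$- 27 \left(-1 + Z \left(-2\right)\right) 21 = - 27 \left(-1 + \frac{2}{3} \left(-2\right)\right) 21 = - 27 \left(-1 - \frac{4}{3}\right) 21 = \left(-27\right) \left(- \frac{7}{3}\right) 21 = 63 \cdot 21 = 1323$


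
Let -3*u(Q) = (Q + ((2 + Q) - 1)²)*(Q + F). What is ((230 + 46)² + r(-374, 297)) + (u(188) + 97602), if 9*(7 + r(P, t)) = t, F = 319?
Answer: -5894817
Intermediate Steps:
r(P, t) = -7 + t/9
u(Q) = -(319 + Q)*(Q + (1 + Q)²)/3 (u(Q) = -(Q + ((2 + Q) - 1)²)*(Q + 319)/3 = -(Q + (1 + Q)²)*(319 + Q)/3 = -(319 + Q)*(Q + (1 + Q)²)/3)
((230 + 46)² + r(-374, 297)) + (u(188) + 97602) = ((230 + 46)² + (-7 + (⅑)*297)) + ((-319/3 - 958/3*188 - 322/3*188² - ⅓*188³) + 97602) = (276² + (-7 + 33)) + ((-319/3 - 180104/3 - 322/3*35344 - ⅓*6644672) + 97602) = (76176 + 26) + ((-319/3 - 180104/3 - 11380768/3 - 6644672/3) + 97602) = 76202 + (-6068621 + 97602) = 76202 - 5971019 = -5894817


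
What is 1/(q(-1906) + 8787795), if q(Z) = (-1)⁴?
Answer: 1/8787796 ≈ 1.1379e-7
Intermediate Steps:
q(Z) = 1
1/(q(-1906) + 8787795) = 1/(1 + 8787795) = 1/8787796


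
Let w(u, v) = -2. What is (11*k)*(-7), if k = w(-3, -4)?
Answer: 154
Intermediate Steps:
k = -2
(11*k)*(-7) = (11*(-2))*(-7) = -22*(-7) = 154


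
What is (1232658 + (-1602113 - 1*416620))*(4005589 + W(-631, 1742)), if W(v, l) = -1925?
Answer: -3147180178800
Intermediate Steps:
(1232658 + (-1602113 - 1*416620))*(4005589 + W(-631, 1742)) = (1232658 + (-1602113 - 1*416620))*(4005589 - 1925) = (1232658 + (-1602113 - 416620))*4003664 = (1232658 - 2018733)*4003664 = -786075*4003664 = -3147180178800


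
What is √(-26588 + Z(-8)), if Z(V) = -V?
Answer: 2*I*√6645 ≈ 163.03*I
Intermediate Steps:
√(-26588 + Z(-8)) = √(-26588 - 1*(-8)) = √(-26588 + 8) = √(-26580) = 2*I*√6645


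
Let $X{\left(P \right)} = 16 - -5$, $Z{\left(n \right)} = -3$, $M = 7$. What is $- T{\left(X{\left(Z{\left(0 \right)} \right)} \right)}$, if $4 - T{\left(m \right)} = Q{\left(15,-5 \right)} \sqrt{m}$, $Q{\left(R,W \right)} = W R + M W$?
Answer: $-4 - 110 \sqrt{21} \approx -508.08$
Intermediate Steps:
$Q{\left(R,W \right)} = 7 W + R W$ ($Q{\left(R,W \right)} = W R + 7 W = R W + 7 W = 7 W + R W$)
$X{\left(P \right)} = 21$ ($X{\left(P \right)} = 16 + 5 = 21$)
$T{\left(m \right)} = 4 + 110 \sqrt{m}$ ($T{\left(m \right)} = 4 - - 5 \left(7 + 15\right) \sqrt{m} = 4 - \left(-5\right) 22 \sqrt{m} = 4 - - 110 \sqrt{m} = 4 + 110 \sqrt{m}$)
$- T{\left(X{\left(Z{\left(0 \right)} \right)} \right)} = - (4 + 110 \sqrt{21}) = -4 - 110 \sqrt{21}$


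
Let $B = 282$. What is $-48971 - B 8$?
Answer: $-51227$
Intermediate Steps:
$-48971 - B 8 = -48971 - 282 \cdot 8 = -48971 - 2256 = -51227$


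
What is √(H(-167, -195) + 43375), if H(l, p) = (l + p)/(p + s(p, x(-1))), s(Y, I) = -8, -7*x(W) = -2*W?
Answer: √1787513861/203 ≈ 208.27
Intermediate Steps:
x(W) = 2*W/7 (x(W) = -(-2)*W/7 = 2*W/7)
H(l, p) = (l + p)/(-8 + p) (H(l, p) = (l + p)/(p - 8) = (l + p)/(-8 + p))
√(H(-167, -195) + 43375) = √((-167 - 195)/(-8 - 195) + 43375) = √(-362/(-203) + 43375) = √(-1/203*(-362) + 43375) = √(362/203 + 43375) = √(8805487/203) = √1787513861/203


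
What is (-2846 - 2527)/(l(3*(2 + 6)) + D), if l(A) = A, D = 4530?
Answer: -597/506 ≈ -1.1798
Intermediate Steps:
(-2846 - 2527)/(l(3*(2 + 6)) + D) = (-2846 - 2527)/(3*(2 + 6) + 4530) = -5373/(3*8 + 4530) = -5373/(24 + 4530) = -5373/4554 = -5373*1/4554 = -597/506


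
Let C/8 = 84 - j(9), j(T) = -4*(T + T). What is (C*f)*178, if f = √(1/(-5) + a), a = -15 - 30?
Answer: 222144*I*√1130/5 ≈ 1.4935e+6*I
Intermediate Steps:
j(T) = -8*T
a = -45
f = I*√1130/5 (f = √(1/(-5) - 45) = √(-⅕ - 45) = √(-226/5) = I*√1130/5 ≈ 6.7231*I)
C = 1248 (C = 8*(84 - (-8)*9) = 8*(84 - 1*(-72)) = 8*(84 + 72) = 8*156 = 1248)
(C*f)*178 = (1248*(I*√1130/5))*178 = (1248*I*√1130/5)*178 = 222144*I*√1130/5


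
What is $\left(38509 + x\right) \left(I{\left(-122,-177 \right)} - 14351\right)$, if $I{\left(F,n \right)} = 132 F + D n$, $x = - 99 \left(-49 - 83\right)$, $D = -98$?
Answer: $-676122893$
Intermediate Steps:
$x = 13068$ ($x = \left(-99\right) \left(-132\right) = 13068$)
$I{\left(F,n \right)} = - 98 n + 132 F$ ($I{\left(F,n \right)} = 132 F - 98 n = - 98 n + 132 F$)
$\left(38509 + x\right) \left(I{\left(-122,-177 \right)} - 14351\right) = \left(38509 + 13068\right) \left(\left(\left(-98\right) \left(-177\right) + 132 \left(-122\right)\right) - 14351\right) = 51577 \left(\left(17346 - 16104\right) - 14351\right) = 51577 \left(1242 - 14351\right) = 51577 \left(-13109\right) = -676122893$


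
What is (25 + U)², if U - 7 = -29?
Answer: 9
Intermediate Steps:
U = -22 (U = 7 - 29 = -22)
(25 + U)² = (25 - 22)² = 3² = 9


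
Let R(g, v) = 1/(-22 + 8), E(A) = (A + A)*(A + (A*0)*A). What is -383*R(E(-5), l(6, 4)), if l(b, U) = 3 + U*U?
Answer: 383/14 ≈ 27.357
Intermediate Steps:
l(b, U) = 3 + U²
E(A) = 2*A² (E(A) = (2*A)*(A + 0*A) = (2*A)*(A + 0) = (2*A)*A = 2*A²)
R(g, v) = -1/14 (R(g, v) = 1/(-14) = -1/14)
-383*R(E(-5), l(6, 4)) = -383*(-1/14) = 383/14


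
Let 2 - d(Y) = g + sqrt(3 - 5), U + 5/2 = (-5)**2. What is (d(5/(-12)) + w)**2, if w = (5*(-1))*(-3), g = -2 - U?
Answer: 6881/4 - 83*I*sqrt(2) ≈ 1720.3 - 117.38*I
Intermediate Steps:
U = 45/2 (U = -5/2 + (-5)**2 = -5/2 + 25 = 45/2 ≈ 22.500)
g = -49/2 (g = -2 - 1*45/2 = -2 - 45/2 = -49/2 ≈ -24.500)
w = 15 (w = -5*(-3) = 15)
d(Y) = 53/2 - I*sqrt(2) (d(Y) = 2 - (-49/2 + sqrt(3 - 5)) = 2 - (-49/2 + sqrt(-2)) = 2 - (-49/2 + I*sqrt(2)) = 2 + (49/2 - I*sqrt(2)) = 53/2 - I*sqrt(2))
(d(5/(-12)) + w)**2 = ((53/2 - I*sqrt(2)) + 15)**2 = (83/2 - I*sqrt(2))**2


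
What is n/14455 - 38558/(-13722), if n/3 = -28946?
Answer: -317117573/99175755 ≈ -3.1975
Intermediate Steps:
n = -86838 (n = 3*(-28946) = -86838)
n/14455 - 38558/(-13722) = -86838/14455 - 38558/(-13722) = -86838*1/14455 - 38558*(-1/13722) = -86838/14455 + 19279/6861 = -317117573/99175755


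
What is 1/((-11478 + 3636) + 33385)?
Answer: 1/25543 ≈ 3.9150e-5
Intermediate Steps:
1/((-11478 + 3636) + 33385) = 1/(-7842 + 33385) = 1/25543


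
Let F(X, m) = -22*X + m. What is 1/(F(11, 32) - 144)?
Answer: -1/354 ≈ -0.0028249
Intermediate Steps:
F(X, m) = m - 22*X
1/(F(11, 32) - 144) = 1/((32 - 22*11) - 144) = 1/((32 - 242) - 144) = 1/(-210 - 144) = 1/(-354) = -1/354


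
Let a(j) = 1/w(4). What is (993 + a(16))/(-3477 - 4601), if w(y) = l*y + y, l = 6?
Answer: -27805/226184 ≈ -0.12293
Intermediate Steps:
w(y) = 7*y (w(y) = 6*y + y = 7*y)
a(j) = 1/28 (a(j) = 1/(7*4) = 1/28)
(993 + a(16))/(-3477 - 4601) = (993 + 1/28)/(-3477 - 4601) = (27805/28)/(-8078) = (27805/28)*(-1/8078) = -27805/226184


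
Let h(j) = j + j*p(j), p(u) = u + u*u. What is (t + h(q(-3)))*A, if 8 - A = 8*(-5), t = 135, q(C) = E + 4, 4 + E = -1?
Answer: 6432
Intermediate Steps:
E = -5 (E = -4 - 1 = -5)
q(C) = -1 (q(C) = -5 + 4 = -1)
p(u) = u + u²
A = 48 (A = 8 - 8*(-5) = 8 - 1*(-40) = 8 + 40 = 48)
h(j) = j + j²*(1 + j) (h(j) = j + j*(j*(1 + j)) = j + j²*(1 + j))
(t + h(q(-3)))*A = (135 - (1 - (1 - 1)))*48 = (135 - (1 - 1*0))*48 = (135 - (1 + 0))*48 = (135 - 1*1)*48 = (135 - 1)*48 = 134*48 = 6432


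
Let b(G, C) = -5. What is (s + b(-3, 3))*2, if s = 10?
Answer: 10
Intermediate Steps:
(s + b(-3, 3))*2 = (10 - 5)*2 = 5*2 = 10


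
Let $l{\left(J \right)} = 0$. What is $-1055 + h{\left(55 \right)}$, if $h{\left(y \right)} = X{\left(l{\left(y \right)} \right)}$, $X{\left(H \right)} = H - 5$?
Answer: $-1060$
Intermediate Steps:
$X{\left(H \right)} = -5 + H$
$h{\left(y \right)} = -5$ ($h{\left(y \right)} = -5 + 0 = -5$)
$-1055 + h{\left(55 \right)} = -1055 - 5 = -1060$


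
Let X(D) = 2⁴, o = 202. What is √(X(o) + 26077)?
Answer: √26093 ≈ 161.53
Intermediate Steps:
X(D) = 16
√(X(o) + 26077) = √(16 + 26077) = √26093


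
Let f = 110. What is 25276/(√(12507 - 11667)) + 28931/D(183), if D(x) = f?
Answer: 28931/110 + 6319*√210/105 ≈ 1135.1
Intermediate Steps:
D(x) = 110
25276/(√(12507 - 11667)) + 28931/D(183) = 25276/(√(12507 - 11667)) + 28931/110 = 25276/(√840) + 28931*(1/110) = 25276/((2*√210)) + 28931/110 = 25276*(√210/420) + 28931/110 = 6319*√210/105 + 28931/110 = 28931/110 + 6319*√210/105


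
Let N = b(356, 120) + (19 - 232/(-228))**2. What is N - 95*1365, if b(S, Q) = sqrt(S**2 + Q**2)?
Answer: -420012194/3249 + 4*sqrt(8821) ≈ -1.2890e+5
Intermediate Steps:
b(S, Q) = sqrt(Q**2 + S**2)
N = 1301881/3249 + 4*sqrt(8821) (N = sqrt(120**2 + 356**2) + (19 - 232/(-228))**2 = sqrt(14400 + 126736) + (19 - 232*(-1/228))**2 = sqrt(141136) + (19 + 58/57)**2 = 4*sqrt(8821) + (1141/57)**2 = 4*sqrt(8821) + 1301881/3249 = 1301881/3249 + 4*sqrt(8821) ≈ 776.38)
N - 95*1365 = (1301881/3249 + 4*sqrt(8821)) - 95*1365 = (1301881/3249 + 4*sqrt(8821)) - 1*129675 = (1301881/3249 + 4*sqrt(8821)) - 129675 = -420012194/3249 + 4*sqrt(8821)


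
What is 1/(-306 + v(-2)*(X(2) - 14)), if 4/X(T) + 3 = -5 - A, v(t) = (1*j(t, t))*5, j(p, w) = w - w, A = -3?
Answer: -1/306 ≈ -0.0032680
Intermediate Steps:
j(p, w) = 0
v(t) = 0 (v(t) = (1*0)*5 = 0*5 = 0)
X(T) = -4/5 (X(T) = 4/(-3 + (-5 - 1*(-3))) = 4/(-3 + (-5 + 3)) = 4/(-3 - 2) = 4/(-5) = 4*(-1/5) = -4/5)
1/(-306 + v(-2)*(X(2) - 14)) = 1/(-306 + 0*(-4/5 - 14)) = 1/(-306 + 0*(-74/5)) = 1/(-306 + 0) = 1/(-306) = -1/306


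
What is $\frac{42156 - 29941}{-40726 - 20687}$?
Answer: $- \frac{12215}{61413} \approx -0.1989$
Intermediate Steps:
$\frac{42156 - 29941}{-40726 - 20687} = \frac{12215}{-40726 - 20687} = \frac{12215}{-61413} = 12215 \left(- \frac{1}{61413}\right) = - \frac{12215}{61413}$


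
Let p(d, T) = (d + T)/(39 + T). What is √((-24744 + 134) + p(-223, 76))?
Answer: I*√325484155/115 ≈ 156.88*I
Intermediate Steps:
p(d, T) = (T + d)/(39 + T)
√((-24744 + 134) + p(-223, 76)) = √((-24744 + 134) + (76 - 223)/(39 + 76)) = √(-24610 - 147/115) = √(-2830297/115) = I*√325484155/115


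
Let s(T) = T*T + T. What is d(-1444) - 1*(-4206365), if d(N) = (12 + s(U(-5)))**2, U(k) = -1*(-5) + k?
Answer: 4206509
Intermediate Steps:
U(k) = 5 + k
s(T) = T + T**2 (s(T) = T**2 + T = T + T**2)
d(N) = 144 (d(N) = (12 + (5 - 5)*(1 + (5 - 5)))**2 = (12 + 0*(1 + 0))**2 = (12 + 0*1)**2 = (12 + 0)**2 = 12**2 = 144)
d(-1444) - 1*(-4206365) = 144 - 1*(-4206365) = 144 + 4206365 = 4206509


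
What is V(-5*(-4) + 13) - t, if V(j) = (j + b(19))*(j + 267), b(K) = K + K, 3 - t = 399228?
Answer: 420525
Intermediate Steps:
t = -399225 (t = 3 - 1*399228 = 3 - 399228 = -399225)
b(K) = 2*K
V(j) = (38 + j)*(267 + j) (V(j) = (j + 2*19)*(j + 267) = (j + 38)*(267 + j) = (38 + j)*(267 + j))
V(-5*(-4) + 13) - t = (10146 + (-5*(-4) + 13)² + 305*(-5*(-4) + 13)) - 1*(-399225) = (10146 + (20 + 13)² + 305*(20 + 13)) + 399225 = (10146 + 33² + 305*33) + 399225 = (10146 + 1089 + 10065) + 399225 = 21300 + 399225 = 420525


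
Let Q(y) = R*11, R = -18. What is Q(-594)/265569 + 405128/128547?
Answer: 35854661842/11379366081 ≈ 3.1508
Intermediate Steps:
Q(y) = -198 (Q(y) = -18*11 = -198)
Q(-594)/265569 + 405128/128547 = -198/265569 + 405128/128547 = -198*1/265569 + 405128*(1/128547) = -66/88523 + 405128/128547 = 35854661842/11379366081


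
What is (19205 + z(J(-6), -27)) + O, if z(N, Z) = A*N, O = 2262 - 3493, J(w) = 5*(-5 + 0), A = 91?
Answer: 15699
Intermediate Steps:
J(w) = -25 (J(w) = 5*(-5) = -25)
O = -1231
z(N, Z) = 91*N
(19205 + z(J(-6), -27)) + O = (19205 + 91*(-25)) - 1231 = (19205 - 2275) - 1231 = 16930 - 1231 = 15699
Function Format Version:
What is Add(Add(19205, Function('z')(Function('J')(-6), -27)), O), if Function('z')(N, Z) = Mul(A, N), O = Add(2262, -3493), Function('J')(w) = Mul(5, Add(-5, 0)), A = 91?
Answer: 15699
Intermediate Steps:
Function('J')(w) = -25 (Function('J')(w) = Mul(5, -5) = -25)
O = -1231
Function('z')(N, Z) = Mul(91, N)
Add(Add(19205, Function('z')(Function('J')(-6), -27)), O) = Add(Add(19205, Mul(91, -25)), -1231) = Add(Add(19205, -2275), -1231) = Add(16930, -1231) = 15699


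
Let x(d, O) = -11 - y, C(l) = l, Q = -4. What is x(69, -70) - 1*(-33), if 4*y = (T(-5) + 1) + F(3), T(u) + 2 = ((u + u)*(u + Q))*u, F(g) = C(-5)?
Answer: 136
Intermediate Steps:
F(g) = -5
T(u) = -2 + 2*u²*(-4 + u) (T(u) = -2 + ((u + u)*(u - 4))*u = -2 + ((2*u)*(-4 + u))*u = -2 + (2*u*(-4 + u))*u = -2 + 2*u²*(-4 + u))
y = -114 (y = (((-2 - 8*(-5)² + 2*(-5)³) + 1) - 5)/4 = (((-2 - 8*25 + 2*(-125)) + 1) - 5)/4 = (((-2 - 200 - 250) + 1) - 5)/4 = ((-452 + 1) - 5)/4 = (-451 - 5)/4 = (¼)*(-456) = -114)
x(d, O) = 103 (x(d, O) = -11 - 1*(-114) = -11 + 114 = 103)
x(69, -70) - 1*(-33) = 103 - 1*(-33) = 103 + 33 = 136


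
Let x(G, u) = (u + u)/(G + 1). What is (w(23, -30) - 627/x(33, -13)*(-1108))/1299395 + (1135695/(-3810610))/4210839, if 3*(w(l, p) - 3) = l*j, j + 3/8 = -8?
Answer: -10107584796529305299/14455942462956742488 ≈ -0.69920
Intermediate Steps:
j = -67/8 (j = -3/8 - 8 = -67/8 ≈ -8.3750)
x(G, u) = 2*u/(1 + G) (x(G, u) = (2*u)/(1 + G) = 2*u/(1 + G))
w(l, p) = 3 - 67*l/24 (w(l, p) = 3 + (l*(-67/8))/3 = 3 + (-67*l/8)/3 = 3 - 67*l/24)
(w(23, -30) - 627/x(33, -13)*(-1108))/1299395 + (1135695/(-3810610))/4210839 = ((3 - 67/24*23) - 627/(2*(-13)/(1 + 33))*(-1108))/1299395 + (1135695/(-3810610))/4210839 = ((3 - 1541/24) - 627/(2*(-13)/34)*(-1108))*(1/1299395) + (1135695*(-1/3810610))*(1/4210839) = (-1469/24 - 627/(2*(-13)*(1/34))*(-1108))*(1/1299395) - 227139/762122*1/4210839 = (-1469/24 - 627/(-13/17)*(-1108))*(1/1299395) - 75713/1069724346786 = (-1469/24 - 627*(-17/13)*(-1108))*(1/1299395) - 75713/1069724346786 = (-1469/24 + (10659/13)*(-1108))*(1/1299395) - 75713/1069724346786 = (-1469/24 - 11810172/13)*(1/1299395) - 75713/1069724346786 = -283463225/312*1/1299395 - 75713/1069724346786 = -56692645/81082248 - 75713/1069724346786 = -10107584796529305299/14455942462956742488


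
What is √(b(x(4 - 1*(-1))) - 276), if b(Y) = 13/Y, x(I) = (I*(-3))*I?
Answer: I*√62139/15 ≈ 16.618*I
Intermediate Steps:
x(I) = -3*I² (x(I) = (-3*I)*I = -3*I²)
√(b(x(4 - 1*(-1))) - 276) = √(13/((-3*(4 - 1*(-1))²)) - 276) = √(13/((-3*(4 + 1)²)) - 276) = √(13/((-3*5²)) - 276) = √(13/((-3*25)) - 276) = √(13/(-75) - 276) = √(13*(-1/75) - 276) = √(-13/75 - 276) = √(-20713/75) = I*√62139/15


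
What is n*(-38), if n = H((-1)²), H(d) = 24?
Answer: -912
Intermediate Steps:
n = 24
n*(-38) = 24*(-38) = -912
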